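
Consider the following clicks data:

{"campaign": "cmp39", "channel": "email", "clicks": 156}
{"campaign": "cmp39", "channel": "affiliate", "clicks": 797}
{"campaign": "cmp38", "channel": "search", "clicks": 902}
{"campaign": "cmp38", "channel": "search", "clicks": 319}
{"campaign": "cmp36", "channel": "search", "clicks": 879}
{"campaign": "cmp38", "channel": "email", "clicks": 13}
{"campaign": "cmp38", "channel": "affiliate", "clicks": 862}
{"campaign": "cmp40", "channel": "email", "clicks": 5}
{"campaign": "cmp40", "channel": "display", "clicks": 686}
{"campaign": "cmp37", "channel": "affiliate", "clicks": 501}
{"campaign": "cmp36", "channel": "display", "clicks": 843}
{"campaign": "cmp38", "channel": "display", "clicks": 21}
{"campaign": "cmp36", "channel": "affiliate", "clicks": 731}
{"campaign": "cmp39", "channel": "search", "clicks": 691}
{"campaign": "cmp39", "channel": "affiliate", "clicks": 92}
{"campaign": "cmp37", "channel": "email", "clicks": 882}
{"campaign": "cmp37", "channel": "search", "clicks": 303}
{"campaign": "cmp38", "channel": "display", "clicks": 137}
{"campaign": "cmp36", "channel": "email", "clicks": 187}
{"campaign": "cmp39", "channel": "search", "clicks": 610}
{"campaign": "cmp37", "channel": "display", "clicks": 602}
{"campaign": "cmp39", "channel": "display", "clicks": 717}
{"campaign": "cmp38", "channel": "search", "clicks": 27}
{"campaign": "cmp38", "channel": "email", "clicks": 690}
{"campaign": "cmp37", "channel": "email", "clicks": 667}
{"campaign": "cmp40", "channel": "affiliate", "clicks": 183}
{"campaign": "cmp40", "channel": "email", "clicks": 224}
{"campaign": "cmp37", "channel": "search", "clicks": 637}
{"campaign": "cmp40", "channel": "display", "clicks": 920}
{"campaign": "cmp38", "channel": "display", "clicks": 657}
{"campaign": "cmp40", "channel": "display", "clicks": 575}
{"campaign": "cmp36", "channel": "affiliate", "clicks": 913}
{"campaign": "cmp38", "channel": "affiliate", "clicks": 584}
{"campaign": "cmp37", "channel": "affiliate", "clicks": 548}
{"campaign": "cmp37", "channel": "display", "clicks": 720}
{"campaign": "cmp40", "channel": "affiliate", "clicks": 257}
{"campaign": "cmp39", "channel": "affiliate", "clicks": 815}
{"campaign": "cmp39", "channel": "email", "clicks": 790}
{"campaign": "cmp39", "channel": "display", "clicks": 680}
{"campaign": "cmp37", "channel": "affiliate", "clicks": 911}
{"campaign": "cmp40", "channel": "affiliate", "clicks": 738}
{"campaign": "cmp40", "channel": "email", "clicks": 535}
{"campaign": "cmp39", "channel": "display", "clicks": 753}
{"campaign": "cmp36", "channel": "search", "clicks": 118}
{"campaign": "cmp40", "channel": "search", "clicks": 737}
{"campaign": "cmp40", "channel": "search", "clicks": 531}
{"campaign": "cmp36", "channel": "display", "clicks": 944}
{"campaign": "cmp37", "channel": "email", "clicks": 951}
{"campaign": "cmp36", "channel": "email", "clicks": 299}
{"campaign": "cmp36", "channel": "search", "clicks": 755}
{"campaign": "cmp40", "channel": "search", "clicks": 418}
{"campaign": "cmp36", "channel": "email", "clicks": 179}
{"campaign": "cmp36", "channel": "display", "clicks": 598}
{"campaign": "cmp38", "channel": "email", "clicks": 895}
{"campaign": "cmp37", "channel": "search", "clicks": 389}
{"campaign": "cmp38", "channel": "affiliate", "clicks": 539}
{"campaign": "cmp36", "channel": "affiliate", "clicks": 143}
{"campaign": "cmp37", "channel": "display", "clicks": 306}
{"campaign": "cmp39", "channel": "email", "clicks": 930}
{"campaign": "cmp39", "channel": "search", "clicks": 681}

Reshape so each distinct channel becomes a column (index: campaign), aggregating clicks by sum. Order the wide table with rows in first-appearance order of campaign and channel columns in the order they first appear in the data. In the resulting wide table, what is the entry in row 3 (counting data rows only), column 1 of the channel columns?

With rows in first-appearance order of campaign, row 3 is campaign=cmp36. channel columns in first-appearance order: email, affiliate, search, display; column 1 is email.
Long rows with campaign=cmp36, channel=email: 187 + 299 + 179 = 665.

665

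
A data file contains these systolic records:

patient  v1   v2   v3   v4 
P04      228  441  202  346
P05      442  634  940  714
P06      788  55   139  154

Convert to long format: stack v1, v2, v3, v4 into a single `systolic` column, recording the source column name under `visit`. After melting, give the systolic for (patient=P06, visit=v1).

Unpivoting turns each (patient, wide-column) pair into one long row.
The wide cell at row P06, column v1 holds 788, so the long row (P06, v1) has systolic=788.

788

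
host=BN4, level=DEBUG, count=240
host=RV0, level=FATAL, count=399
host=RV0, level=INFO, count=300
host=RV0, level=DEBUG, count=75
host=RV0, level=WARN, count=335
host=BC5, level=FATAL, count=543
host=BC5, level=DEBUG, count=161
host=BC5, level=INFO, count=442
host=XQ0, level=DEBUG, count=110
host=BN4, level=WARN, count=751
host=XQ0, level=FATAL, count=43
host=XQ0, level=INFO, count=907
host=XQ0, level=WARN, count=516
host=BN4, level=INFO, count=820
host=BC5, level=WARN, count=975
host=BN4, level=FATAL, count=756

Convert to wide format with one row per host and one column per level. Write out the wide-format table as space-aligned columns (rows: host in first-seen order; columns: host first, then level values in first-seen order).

host  DEBUG  FATAL  INFO  WARN
BN4   240    756    820   751 
RV0   75     399    300   335 
BC5   161    543    442   975 
XQ0   110    43     907   516 

Columns: host plus the 4 distinct level values (DEBUG, FATAL, INFO, WARN).
For example, row BN4 column DEBUG takes count=240 from the long row (BN4, DEBUG).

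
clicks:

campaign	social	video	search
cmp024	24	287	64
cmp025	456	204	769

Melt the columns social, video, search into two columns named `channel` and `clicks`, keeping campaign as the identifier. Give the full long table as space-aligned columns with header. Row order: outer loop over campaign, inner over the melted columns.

campaign  channel  clicks
cmp024    social   24    
cmp024    video    287   
cmp024    search   64    
cmp025    social   456   
cmp025    video    204   
cmp025    search   769   

Each (campaign, column) pair becomes one row: 2 × 3 = 6 rows.
For example, (cmp024, social) → clicks=24.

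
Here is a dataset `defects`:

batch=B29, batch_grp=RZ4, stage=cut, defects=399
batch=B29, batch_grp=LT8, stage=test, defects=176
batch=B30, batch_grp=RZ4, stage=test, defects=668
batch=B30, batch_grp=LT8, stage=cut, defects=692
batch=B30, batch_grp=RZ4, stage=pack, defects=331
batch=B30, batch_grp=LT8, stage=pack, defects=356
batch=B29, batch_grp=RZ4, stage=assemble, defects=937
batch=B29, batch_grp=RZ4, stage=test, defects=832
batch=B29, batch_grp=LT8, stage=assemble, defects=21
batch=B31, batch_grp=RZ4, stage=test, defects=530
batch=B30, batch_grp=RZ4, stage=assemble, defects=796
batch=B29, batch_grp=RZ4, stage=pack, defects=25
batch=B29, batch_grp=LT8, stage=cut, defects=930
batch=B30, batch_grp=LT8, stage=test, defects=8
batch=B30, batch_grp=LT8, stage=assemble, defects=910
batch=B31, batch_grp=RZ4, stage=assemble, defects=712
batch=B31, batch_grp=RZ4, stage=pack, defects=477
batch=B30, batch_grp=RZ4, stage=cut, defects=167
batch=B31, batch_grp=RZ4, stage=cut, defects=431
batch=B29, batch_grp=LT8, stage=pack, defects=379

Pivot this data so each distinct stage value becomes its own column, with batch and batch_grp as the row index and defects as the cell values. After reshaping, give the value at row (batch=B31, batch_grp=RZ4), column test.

530

Wide layout: rows indexed by batch and batch_grp, columns are the 4 distinct stage values (cut, test, pack, assemble).
Cell (batch=B31, batch_grp=RZ4, stage=test) draws from the long row where batch=B31, batch_grp=RZ4 and stage=test, which has defects=530.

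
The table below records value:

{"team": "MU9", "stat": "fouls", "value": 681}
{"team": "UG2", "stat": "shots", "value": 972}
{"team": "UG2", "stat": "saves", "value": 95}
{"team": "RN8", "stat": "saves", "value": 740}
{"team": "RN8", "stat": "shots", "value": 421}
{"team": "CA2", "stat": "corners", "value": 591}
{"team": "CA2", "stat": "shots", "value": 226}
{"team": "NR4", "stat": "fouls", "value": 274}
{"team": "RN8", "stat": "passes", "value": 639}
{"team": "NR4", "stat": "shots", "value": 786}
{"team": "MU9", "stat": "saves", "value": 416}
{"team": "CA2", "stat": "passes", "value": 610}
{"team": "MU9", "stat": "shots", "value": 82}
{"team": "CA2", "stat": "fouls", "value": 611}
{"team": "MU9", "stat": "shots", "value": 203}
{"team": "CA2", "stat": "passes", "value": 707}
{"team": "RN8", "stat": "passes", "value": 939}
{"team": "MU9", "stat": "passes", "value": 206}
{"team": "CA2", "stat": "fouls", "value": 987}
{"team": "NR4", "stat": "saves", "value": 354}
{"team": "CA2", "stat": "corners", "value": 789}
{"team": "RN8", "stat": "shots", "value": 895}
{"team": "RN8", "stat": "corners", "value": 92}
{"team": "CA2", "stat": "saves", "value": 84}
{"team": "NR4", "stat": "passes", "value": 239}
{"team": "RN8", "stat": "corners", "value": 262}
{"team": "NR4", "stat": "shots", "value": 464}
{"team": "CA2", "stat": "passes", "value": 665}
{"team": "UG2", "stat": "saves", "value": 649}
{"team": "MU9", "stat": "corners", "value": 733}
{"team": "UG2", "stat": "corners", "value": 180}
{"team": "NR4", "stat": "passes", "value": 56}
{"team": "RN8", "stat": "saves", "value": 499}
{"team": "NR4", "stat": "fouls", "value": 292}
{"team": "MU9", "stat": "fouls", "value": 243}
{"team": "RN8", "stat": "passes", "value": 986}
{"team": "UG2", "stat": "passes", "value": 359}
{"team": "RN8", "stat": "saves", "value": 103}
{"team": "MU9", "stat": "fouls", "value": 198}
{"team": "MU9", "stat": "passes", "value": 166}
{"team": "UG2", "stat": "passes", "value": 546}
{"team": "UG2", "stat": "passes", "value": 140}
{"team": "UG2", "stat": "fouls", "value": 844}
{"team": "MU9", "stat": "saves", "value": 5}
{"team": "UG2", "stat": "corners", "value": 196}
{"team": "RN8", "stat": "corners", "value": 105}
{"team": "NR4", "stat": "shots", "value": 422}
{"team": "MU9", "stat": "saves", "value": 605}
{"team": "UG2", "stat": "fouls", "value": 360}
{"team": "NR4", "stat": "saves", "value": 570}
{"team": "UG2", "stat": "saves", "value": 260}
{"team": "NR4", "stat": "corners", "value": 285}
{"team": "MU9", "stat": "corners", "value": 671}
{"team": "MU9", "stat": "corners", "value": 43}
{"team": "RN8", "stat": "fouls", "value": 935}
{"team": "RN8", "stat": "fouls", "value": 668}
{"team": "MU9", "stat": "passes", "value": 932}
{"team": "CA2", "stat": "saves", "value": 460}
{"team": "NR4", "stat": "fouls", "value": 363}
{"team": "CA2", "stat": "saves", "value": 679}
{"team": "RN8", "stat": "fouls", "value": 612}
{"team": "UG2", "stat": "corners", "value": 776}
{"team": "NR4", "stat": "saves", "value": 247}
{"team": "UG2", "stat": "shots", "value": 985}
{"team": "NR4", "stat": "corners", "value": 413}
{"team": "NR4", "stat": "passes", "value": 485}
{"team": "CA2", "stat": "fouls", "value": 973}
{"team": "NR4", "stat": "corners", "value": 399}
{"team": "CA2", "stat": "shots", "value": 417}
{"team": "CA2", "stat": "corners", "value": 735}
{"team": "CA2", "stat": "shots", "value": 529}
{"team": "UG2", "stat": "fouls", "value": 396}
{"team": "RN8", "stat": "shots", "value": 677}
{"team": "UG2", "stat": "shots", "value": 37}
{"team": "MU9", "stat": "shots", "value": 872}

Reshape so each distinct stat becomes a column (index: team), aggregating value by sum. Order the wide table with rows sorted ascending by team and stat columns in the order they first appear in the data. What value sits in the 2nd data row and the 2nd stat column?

1157

With rows sorted ascending by team, row 2 is team=MU9. stat columns in first-appearance order: fouls, shots, saves, corners, passes; column 2 is shots.
Long rows with team=MU9, stat=shots: 82 + 203 + 872 = 1157.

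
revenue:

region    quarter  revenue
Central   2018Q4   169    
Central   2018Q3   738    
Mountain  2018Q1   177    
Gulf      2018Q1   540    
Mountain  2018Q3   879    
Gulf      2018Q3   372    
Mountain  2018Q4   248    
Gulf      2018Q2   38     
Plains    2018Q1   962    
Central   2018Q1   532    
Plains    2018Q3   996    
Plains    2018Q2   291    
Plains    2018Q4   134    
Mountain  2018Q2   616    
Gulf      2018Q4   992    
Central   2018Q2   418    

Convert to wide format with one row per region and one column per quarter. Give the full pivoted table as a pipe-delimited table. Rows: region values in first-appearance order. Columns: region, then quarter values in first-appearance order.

Columns: region plus the 4 distinct quarter values (2018Q4, 2018Q3, 2018Q1, 2018Q2).
For example, row Central column 2018Q4 takes revenue=169 from the long row (Central, 2018Q4).

| region | 2018Q4 | 2018Q3 | 2018Q1 | 2018Q2 |
| Central | 169 | 738 | 532 | 418 |
| Mountain | 248 | 879 | 177 | 616 |
| Gulf | 992 | 372 | 540 | 38 |
| Plains | 134 | 996 | 962 | 291 |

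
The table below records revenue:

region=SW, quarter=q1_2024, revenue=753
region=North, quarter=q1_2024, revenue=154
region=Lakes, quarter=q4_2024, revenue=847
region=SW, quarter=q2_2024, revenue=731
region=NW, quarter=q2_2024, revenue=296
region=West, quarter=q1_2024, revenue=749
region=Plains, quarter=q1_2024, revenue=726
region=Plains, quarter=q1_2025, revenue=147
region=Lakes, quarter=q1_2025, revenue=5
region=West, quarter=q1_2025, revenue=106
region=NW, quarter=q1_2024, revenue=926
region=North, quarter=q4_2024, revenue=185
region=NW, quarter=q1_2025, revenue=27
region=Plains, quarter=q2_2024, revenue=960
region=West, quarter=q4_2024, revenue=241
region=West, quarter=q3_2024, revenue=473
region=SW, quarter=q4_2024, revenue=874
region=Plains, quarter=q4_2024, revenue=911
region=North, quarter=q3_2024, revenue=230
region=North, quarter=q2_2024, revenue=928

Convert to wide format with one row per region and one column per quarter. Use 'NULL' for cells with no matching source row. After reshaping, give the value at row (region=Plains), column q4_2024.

The long row with region=Plains, quarter=q4_2024 has revenue=911.

911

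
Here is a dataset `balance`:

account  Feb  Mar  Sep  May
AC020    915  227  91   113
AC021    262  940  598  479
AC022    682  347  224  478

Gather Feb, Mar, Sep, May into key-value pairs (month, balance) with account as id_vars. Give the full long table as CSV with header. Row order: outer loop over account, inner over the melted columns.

Each (account, column) pair becomes one row: 3 × 4 = 12 rows.
For example, (AC020, Feb) → balance=915.

account,month,balance
AC020,Feb,915
AC020,Mar,227
AC020,Sep,91
AC020,May,113
AC021,Feb,262
AC021,Mar,940
AC021,Sep,598
AC021,May,479
AC022,Feb,682
AC022,Mar,347
AC022,Sep,224
AC022,May,478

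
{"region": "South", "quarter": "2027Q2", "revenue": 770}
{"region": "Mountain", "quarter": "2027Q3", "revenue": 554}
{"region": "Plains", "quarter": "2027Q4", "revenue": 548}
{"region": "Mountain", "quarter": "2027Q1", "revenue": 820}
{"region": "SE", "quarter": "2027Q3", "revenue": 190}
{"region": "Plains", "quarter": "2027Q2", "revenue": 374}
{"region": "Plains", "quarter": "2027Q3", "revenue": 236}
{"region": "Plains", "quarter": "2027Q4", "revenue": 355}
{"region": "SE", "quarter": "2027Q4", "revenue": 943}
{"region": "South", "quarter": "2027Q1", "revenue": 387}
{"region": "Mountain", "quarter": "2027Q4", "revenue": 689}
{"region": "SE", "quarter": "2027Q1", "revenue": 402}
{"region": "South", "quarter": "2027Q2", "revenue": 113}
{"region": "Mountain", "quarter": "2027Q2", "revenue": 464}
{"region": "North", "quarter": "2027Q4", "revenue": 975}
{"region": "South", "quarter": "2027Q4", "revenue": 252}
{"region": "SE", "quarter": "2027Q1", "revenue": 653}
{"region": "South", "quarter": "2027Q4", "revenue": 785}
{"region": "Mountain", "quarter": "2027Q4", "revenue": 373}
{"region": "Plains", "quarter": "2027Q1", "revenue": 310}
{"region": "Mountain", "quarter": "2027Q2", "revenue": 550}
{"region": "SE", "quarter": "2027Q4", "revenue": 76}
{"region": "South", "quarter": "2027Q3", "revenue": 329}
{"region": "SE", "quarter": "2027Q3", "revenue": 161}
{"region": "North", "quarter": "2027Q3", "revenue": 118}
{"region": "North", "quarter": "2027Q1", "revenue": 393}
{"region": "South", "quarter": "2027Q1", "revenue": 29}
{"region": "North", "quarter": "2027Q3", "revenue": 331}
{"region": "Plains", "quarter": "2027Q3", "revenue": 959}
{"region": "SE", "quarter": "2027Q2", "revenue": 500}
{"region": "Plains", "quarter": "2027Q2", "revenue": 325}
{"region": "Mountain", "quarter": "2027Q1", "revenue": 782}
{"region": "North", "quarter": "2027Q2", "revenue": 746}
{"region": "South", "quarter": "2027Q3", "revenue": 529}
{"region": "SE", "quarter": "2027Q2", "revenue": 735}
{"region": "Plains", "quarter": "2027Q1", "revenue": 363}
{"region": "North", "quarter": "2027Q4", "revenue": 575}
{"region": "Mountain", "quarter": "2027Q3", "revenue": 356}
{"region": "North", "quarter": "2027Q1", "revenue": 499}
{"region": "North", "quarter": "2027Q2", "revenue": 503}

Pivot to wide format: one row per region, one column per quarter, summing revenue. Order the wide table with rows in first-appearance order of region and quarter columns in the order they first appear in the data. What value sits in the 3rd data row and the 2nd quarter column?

1195

With rows in first-appearance order of region, row 3 is region=Plains. quarter columns in first-appearance order: 2027Q2, 2027Q3, 2027Q4, 2027Q1; column 2 is 2027Q3.
Long rows with region=Plains, quarter=2027Q3: 236 + 959 = 1195.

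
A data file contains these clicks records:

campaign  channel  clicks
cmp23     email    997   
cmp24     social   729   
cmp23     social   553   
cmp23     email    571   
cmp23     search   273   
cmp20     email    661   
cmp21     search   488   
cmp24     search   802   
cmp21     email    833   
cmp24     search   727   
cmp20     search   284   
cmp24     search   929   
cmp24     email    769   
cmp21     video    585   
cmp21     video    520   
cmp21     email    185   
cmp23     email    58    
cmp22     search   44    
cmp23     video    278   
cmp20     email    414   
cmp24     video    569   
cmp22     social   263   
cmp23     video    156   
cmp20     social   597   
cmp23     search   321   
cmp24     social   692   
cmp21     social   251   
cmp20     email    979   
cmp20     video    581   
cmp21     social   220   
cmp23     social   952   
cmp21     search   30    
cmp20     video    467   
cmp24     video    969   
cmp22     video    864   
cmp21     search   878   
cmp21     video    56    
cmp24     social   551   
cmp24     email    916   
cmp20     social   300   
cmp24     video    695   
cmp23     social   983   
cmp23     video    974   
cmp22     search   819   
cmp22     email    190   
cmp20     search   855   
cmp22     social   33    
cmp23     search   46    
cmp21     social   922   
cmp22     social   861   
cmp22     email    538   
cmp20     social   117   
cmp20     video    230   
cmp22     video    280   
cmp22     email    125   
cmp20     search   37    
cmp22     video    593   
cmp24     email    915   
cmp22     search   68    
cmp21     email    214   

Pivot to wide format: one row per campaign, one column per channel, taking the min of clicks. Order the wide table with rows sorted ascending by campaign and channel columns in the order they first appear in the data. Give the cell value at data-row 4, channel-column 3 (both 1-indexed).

46

With rows sorted ascending by campaign, row 4 is campaign=cmp23. channel columns in first-appearance order: email, social, search, video; column 3 is search.
Long rows with campaign=cmp23, channel=search: min(273, 321, 46) = 46.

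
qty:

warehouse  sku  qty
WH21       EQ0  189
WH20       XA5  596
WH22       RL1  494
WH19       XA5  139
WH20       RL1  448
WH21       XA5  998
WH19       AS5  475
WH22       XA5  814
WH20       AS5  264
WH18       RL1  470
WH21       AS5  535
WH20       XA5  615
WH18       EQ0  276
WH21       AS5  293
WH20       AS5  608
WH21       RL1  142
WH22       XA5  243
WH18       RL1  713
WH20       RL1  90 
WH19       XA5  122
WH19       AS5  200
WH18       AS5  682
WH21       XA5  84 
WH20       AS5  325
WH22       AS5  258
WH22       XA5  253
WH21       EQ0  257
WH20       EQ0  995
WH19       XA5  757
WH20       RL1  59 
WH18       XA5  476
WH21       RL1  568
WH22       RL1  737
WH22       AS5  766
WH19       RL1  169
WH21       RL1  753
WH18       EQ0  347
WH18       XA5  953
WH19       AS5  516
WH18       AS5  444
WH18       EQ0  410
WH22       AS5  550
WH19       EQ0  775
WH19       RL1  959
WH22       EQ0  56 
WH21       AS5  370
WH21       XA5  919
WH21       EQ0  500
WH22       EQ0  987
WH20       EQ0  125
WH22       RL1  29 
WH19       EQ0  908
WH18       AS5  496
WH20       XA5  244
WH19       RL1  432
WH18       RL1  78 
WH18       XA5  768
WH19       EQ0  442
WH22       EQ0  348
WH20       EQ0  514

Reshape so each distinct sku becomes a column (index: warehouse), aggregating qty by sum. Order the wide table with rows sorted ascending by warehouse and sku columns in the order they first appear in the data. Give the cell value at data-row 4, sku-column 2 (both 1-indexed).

With rows sorted ascending by warehouse, row 4 is warehouse=WH21. sku columns in first-appearance order: EQ0, XA5, RL1, AS5; column 2 is XA5.
Long rows with warehouse=WH21, sku=XA5: 998 + 84 + 919 = 2001.

2001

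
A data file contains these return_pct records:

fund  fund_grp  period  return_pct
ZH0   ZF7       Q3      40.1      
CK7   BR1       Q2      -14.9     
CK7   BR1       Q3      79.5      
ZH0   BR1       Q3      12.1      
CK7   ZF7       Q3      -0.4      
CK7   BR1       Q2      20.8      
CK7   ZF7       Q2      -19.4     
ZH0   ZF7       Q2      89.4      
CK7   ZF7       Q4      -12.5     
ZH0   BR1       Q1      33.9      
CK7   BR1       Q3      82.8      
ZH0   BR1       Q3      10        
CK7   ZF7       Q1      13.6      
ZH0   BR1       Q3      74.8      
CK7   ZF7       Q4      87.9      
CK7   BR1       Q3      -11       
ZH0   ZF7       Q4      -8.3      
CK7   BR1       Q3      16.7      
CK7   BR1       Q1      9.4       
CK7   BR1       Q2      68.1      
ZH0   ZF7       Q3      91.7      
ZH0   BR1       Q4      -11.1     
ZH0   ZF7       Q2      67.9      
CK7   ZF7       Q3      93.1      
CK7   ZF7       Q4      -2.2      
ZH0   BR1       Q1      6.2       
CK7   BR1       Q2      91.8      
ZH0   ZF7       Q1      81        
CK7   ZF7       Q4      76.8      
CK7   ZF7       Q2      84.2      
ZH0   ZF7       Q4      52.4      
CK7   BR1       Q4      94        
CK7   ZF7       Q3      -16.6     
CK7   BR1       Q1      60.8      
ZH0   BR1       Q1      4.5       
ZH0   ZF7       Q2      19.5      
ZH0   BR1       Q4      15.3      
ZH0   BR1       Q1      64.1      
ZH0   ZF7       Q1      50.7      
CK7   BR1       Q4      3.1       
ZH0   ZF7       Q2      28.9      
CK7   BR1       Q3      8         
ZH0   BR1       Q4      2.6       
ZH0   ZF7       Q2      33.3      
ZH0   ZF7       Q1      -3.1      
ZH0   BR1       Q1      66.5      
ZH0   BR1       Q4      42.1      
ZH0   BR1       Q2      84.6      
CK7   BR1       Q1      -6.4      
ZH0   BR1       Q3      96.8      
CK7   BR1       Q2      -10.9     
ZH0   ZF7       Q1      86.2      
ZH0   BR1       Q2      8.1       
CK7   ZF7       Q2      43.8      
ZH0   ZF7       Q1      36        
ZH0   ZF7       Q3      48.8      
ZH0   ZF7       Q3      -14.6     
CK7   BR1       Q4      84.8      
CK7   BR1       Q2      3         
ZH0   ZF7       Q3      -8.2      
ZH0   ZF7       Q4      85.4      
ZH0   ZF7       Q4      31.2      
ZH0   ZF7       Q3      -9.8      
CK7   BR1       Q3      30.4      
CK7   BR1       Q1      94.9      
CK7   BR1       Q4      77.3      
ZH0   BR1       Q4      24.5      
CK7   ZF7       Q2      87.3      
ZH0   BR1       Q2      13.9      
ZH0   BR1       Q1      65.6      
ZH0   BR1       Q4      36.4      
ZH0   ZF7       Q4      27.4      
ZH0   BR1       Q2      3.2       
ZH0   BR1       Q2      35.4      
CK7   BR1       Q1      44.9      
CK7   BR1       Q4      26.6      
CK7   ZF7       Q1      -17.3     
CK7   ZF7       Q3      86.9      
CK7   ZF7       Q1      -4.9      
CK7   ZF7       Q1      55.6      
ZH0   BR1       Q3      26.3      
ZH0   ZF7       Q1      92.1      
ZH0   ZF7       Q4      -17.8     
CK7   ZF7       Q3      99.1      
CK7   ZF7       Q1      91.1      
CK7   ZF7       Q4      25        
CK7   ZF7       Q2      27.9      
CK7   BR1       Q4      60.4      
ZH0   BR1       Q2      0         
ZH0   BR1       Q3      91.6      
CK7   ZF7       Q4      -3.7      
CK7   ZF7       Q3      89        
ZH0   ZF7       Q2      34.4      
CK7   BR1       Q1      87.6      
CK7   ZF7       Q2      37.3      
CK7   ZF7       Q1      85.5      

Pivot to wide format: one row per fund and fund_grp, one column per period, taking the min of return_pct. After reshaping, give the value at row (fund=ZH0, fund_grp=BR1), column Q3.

10

Rows with fund=ZH0, fund_grp=BR1 and period=Q3: return_pct values are 12.1, 10, 74.8, 96.8, 26.3, 91.6.
min(12.1, 10, 74.8, 96.8, 26.3, 91.6) = 10.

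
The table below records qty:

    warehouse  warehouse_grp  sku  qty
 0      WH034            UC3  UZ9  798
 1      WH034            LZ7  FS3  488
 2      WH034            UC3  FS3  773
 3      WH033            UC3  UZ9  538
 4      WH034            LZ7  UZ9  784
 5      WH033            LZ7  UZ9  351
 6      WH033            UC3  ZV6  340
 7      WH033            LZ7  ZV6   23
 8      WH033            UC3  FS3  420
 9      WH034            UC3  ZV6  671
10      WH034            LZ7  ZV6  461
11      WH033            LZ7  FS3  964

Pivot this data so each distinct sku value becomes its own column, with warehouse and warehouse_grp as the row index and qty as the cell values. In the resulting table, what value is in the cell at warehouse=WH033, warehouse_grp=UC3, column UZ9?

Wide layout: rows indexed by warehouse and warehouse_grp, columns are the 3 distinct sku values (UZ9, FS3, ZV6).
Cell (warehouse=WH033, warehouse_grp=UC3, sku=UZ9) draws from the long row where warehouse=WH033, warehouse_grp=UC3 and sku=UZ9, which has qty=538.

538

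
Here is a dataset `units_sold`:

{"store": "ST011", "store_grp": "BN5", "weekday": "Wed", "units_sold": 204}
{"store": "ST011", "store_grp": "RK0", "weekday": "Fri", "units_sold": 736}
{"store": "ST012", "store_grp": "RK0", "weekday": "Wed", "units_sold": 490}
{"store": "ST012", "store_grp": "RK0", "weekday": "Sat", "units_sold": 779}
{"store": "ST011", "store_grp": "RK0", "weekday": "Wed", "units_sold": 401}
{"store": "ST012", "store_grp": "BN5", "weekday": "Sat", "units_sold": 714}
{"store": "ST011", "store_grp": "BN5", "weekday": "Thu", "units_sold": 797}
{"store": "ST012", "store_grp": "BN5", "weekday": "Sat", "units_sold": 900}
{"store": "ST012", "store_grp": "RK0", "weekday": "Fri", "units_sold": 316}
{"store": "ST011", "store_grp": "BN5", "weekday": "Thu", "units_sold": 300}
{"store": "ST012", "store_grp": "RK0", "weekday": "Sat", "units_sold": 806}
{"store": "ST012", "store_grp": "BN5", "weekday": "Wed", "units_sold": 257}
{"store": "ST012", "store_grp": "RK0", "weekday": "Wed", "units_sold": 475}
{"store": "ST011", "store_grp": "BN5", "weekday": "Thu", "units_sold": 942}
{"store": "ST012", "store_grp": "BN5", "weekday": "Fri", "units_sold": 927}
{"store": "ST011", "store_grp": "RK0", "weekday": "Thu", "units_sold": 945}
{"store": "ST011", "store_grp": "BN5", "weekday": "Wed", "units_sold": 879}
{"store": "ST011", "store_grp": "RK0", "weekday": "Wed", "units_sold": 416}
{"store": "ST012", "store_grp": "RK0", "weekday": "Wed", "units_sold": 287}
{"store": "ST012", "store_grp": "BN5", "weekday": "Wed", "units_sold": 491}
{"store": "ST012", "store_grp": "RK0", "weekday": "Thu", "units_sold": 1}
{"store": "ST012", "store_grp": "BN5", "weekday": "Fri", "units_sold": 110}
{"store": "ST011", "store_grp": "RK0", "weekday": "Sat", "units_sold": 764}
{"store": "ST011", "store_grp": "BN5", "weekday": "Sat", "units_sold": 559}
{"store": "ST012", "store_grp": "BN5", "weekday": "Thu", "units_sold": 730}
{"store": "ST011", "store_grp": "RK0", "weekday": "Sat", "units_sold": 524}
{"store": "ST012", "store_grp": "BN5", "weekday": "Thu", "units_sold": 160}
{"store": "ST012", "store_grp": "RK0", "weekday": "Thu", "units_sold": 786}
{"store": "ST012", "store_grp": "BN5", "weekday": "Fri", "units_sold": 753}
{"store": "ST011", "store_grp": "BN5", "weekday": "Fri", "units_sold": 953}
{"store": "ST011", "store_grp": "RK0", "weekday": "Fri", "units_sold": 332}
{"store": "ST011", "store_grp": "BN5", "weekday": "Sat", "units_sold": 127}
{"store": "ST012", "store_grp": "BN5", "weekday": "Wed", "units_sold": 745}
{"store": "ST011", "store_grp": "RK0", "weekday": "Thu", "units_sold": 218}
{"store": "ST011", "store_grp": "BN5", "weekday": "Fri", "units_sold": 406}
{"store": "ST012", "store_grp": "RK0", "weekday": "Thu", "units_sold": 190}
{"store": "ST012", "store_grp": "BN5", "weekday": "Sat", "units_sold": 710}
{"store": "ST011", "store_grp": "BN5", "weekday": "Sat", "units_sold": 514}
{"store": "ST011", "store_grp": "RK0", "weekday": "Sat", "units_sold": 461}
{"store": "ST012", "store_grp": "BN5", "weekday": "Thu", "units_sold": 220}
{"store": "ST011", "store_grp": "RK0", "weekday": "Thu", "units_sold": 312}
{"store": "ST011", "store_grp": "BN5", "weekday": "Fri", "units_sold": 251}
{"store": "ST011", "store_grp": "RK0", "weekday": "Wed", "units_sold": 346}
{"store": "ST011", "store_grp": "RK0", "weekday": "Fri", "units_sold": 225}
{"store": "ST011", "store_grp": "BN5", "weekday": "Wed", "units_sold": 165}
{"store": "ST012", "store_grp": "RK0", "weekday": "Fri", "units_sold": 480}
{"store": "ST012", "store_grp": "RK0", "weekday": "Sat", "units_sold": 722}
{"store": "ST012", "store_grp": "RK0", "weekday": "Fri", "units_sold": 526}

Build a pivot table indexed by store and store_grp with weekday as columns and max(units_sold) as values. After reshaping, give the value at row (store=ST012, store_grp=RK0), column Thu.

Rows with store=ST012, store_grp=RK0 and weekday=Thu: units_sold values are 1, 786, 190.
max(1, 786, 190) = 786.

786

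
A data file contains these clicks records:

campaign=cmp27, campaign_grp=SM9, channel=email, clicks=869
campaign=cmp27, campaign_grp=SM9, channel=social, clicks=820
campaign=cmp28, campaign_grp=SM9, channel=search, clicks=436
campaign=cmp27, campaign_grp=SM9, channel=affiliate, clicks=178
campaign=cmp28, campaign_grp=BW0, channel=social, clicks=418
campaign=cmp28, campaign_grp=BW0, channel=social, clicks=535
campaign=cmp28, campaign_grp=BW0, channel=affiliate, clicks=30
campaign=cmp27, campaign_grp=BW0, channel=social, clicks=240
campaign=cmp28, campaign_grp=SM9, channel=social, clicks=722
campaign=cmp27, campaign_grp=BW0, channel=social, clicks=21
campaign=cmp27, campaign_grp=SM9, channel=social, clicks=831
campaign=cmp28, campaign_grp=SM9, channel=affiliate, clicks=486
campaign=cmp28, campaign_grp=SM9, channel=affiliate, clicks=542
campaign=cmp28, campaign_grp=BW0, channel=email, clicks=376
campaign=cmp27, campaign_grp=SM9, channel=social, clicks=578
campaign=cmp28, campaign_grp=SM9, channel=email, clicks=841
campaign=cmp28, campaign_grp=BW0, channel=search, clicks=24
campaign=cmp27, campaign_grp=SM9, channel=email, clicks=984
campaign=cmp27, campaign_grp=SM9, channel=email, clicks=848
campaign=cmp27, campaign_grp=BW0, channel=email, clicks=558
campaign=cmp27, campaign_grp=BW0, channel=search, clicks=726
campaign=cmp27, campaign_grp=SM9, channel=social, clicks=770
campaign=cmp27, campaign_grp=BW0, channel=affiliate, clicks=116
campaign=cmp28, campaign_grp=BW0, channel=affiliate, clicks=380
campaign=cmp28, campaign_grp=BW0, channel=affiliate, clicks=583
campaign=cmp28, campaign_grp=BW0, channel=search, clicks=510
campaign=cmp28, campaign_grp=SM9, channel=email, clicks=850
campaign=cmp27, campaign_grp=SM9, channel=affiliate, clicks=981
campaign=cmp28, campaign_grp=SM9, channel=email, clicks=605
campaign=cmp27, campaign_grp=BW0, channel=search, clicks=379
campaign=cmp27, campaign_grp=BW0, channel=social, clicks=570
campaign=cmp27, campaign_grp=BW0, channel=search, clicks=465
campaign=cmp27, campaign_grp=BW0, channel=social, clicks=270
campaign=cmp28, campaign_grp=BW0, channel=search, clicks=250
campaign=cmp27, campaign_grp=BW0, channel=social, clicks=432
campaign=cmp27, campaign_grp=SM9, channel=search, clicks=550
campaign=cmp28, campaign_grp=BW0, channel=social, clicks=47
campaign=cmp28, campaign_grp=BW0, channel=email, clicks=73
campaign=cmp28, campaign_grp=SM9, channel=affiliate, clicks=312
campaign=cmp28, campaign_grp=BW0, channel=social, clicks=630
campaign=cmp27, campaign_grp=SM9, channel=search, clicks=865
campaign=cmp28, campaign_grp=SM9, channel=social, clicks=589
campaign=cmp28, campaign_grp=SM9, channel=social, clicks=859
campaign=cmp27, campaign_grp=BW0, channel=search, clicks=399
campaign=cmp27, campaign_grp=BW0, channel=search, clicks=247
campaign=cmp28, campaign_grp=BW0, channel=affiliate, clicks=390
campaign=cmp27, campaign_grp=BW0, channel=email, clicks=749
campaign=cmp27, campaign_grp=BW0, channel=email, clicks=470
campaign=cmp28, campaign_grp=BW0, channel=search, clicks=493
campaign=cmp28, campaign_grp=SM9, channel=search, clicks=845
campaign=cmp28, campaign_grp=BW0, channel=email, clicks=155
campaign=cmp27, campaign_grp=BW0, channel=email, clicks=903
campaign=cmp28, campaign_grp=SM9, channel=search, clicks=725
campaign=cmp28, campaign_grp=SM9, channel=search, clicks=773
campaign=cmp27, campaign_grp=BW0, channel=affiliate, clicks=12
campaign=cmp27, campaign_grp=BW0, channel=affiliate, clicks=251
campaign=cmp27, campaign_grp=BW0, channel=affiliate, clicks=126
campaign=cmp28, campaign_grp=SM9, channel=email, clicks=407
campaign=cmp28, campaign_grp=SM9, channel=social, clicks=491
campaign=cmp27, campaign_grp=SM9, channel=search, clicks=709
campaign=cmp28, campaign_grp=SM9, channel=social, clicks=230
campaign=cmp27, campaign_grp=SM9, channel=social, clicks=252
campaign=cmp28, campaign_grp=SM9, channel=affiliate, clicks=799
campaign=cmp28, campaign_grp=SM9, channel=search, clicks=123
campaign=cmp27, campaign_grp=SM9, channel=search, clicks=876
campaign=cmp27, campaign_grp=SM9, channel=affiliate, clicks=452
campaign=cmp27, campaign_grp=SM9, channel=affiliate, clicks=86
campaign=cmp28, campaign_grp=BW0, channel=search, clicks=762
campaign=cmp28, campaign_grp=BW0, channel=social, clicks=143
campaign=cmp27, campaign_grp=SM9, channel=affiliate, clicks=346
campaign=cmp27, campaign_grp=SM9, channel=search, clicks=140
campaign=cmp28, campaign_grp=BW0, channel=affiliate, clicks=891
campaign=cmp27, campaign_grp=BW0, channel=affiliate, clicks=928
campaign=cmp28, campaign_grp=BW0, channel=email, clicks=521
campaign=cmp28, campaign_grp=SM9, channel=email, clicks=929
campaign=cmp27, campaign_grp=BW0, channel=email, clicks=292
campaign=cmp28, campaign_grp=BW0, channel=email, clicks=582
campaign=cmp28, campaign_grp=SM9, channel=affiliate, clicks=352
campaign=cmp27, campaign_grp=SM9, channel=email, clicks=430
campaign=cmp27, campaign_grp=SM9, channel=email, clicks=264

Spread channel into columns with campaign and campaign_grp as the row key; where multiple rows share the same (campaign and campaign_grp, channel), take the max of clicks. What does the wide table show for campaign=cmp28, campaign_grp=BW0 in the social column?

630

Rows with campaign=cmp28, campaign_grp=BW0 and channel=social: clicks values are 418, 535, 47, 630, 143.
max(418, 535, 47, 630, 143) = 630.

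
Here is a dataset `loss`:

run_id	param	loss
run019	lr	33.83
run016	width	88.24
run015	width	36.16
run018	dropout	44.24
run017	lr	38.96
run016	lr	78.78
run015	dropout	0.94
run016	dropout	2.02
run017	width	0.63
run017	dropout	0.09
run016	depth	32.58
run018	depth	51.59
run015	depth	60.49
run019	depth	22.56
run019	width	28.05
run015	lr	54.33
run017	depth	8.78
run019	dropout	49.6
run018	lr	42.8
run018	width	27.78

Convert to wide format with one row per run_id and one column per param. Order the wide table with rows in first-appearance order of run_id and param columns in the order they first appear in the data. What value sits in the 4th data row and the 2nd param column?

27.78

With rows in first-appearance order of run_id, row 4 is run_id=run018. param columns in first-appearance order: lr, width, dropout, depth; column 2 is width.
Long rows with run_id=run018, param=width: loss = 27.78.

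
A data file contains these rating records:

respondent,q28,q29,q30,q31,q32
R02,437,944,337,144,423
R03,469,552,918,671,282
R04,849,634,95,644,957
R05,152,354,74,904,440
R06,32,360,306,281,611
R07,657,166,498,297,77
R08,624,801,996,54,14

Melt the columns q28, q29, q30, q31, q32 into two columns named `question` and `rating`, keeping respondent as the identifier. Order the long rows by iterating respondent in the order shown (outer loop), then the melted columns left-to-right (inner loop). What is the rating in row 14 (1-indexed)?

644

35 rows total (7 × 5). Row 14: index ⌊(14-1)/5⌋ = 2 into respondent → R04; (14-1) mod 5 = 3 into the melted columns → q31.
So row 14 is (R04, q31, 644); rating = 644.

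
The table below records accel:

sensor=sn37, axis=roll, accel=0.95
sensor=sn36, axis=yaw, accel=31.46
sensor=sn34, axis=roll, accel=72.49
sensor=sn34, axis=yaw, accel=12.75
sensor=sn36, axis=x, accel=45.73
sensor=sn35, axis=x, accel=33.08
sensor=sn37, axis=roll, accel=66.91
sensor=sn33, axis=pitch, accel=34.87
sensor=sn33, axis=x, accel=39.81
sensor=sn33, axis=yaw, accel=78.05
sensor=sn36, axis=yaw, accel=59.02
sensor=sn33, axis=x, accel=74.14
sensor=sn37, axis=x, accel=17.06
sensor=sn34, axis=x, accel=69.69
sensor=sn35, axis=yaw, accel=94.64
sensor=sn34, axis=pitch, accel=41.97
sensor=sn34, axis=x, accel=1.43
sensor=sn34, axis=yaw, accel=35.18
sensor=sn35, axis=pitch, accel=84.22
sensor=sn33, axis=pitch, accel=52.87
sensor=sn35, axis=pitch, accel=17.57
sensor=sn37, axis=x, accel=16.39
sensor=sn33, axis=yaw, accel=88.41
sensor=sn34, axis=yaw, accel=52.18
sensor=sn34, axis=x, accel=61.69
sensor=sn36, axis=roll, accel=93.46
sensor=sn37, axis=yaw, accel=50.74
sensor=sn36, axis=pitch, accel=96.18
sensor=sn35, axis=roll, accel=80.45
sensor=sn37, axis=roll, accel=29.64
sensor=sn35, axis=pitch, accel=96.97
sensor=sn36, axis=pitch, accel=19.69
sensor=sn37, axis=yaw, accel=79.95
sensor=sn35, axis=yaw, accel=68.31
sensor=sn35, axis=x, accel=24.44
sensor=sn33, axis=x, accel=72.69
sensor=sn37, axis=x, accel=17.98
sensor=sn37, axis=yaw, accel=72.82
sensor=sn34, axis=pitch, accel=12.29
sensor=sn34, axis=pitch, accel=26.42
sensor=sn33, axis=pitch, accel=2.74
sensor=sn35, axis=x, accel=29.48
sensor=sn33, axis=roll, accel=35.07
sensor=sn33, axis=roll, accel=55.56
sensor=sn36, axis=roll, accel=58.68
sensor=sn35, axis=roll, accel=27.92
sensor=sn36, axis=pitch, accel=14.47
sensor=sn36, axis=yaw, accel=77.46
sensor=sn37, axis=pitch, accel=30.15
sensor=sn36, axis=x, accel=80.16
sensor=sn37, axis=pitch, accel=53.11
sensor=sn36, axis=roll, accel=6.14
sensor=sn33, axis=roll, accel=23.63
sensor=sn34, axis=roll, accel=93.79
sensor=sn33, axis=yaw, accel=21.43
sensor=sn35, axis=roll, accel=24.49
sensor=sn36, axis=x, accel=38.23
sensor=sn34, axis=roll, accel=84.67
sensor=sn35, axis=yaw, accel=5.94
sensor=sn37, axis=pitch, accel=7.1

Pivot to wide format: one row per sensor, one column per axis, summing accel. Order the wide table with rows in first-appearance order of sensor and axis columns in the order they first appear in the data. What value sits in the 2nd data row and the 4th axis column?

With rows in first-appearance order of sensor, row 2 is sensor=sn36. axis columns in first-appearance order: roll, yaw, x, pitch; column 4 is pitch.
Long rows with sensor=sn36, axis=pitch: 96.18 + 19.69 + 14.47 = 130.34.

130.34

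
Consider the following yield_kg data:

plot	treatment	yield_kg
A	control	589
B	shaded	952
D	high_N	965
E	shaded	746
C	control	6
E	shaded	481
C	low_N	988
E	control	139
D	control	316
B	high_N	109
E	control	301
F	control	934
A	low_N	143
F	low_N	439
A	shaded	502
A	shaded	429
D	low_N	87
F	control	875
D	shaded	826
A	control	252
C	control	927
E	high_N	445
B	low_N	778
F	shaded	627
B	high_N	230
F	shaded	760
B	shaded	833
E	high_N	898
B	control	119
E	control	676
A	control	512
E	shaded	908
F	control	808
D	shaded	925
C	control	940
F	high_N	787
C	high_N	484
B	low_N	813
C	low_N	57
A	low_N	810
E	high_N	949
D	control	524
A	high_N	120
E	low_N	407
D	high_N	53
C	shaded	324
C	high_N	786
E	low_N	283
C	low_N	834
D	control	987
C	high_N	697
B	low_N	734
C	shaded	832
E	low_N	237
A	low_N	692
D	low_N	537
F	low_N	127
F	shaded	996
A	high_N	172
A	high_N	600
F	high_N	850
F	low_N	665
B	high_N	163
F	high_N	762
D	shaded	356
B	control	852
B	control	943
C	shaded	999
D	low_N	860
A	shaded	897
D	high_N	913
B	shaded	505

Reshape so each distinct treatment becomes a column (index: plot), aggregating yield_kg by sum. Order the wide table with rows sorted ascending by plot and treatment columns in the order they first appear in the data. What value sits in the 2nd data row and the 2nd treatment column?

With rows sorted ascending by plot, row 2 is plot=B. treatment columns in first-appearance order: control, shaded, high_N, low_N; column 2 is shaded.
Long rows with plot=B, treatment=shaded: 952 + 833 + 505 = 2290.

2290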